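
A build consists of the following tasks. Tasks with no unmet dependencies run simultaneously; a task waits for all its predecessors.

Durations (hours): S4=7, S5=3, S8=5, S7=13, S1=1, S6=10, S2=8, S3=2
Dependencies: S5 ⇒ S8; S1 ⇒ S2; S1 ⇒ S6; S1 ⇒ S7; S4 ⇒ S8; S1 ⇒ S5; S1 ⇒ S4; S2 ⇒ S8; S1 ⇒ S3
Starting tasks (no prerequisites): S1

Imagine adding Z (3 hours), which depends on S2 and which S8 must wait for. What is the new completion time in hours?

17

Originally the project takes 14 hours.
With Z inserted, S8 now waits for max(S4, S5, S2, Z).
New critical path: S1→S2→Z→S8 = 1+8+3+5 = 17 ⇒ 17 hours.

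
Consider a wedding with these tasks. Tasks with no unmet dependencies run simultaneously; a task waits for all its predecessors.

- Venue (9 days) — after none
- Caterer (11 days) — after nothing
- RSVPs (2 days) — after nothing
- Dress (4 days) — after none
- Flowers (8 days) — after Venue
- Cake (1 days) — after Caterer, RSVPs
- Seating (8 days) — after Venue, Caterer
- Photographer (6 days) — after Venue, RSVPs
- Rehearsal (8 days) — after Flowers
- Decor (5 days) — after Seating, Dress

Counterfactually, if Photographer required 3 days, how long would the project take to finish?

25

Actual critical path: Venue→Flowers→Rehearsal = 9+8+8 = 25 ⇒ 25 days.
Photographer has 10 days of float (longest path through it is 15).
No other chain overtakes it, so the finish is 25 days.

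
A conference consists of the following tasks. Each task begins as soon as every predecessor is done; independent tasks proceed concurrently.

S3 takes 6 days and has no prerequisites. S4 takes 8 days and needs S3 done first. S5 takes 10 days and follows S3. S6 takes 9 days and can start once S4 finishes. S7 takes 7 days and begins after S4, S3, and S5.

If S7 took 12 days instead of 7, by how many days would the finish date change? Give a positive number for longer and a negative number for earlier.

The binding path is S3→S5→S7 = 6+10+7 = 23; finish at 23 days.
S7 lies on that path, so at 12 days the path becomes 28 days.
No other chain overtakes it, so the finish is 28 days.
Change in finish: 28 − 23 = +5 days.

5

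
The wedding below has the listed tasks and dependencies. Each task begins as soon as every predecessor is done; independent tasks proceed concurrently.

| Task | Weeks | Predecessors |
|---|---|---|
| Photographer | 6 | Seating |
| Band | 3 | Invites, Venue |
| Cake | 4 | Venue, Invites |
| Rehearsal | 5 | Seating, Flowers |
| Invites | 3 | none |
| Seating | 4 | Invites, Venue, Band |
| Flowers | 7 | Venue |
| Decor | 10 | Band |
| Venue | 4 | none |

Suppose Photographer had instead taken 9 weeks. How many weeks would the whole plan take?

Critical path before the change: Venue→Band→Seating→Photographer = 4+3+4+6 = 17 giving 17 weeks.
Photographer lies on that path, so at 9 weeks the path becomes 20 weeks.
The critical path is still Venue→Band→Seating→Photographer; finish is now 20 weeks.

20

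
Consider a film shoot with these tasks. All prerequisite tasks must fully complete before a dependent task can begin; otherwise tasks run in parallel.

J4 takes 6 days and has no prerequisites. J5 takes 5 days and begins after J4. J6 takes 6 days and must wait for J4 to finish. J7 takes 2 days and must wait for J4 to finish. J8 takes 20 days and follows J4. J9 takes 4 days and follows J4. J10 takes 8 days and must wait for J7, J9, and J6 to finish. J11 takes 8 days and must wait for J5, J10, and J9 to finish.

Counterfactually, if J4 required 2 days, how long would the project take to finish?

Critical path before the change: J4→J6→J10→J11 = 6+6+8+8 = 28 giving 28 days.
Since J4 is critical, the -4 change carries straight to that chain (now 24 days).
That remains the longest chain; total 24 days.

24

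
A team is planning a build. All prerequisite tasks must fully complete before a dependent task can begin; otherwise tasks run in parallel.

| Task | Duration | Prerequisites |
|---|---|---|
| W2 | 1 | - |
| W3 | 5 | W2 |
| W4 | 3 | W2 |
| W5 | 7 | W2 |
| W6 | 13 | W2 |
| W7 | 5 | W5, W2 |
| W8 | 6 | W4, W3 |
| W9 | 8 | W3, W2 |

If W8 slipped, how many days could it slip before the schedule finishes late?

2

Critical path: W2→W3→W9 = 1+5+8 = 14, so the finish is 14 days.
W8 finishes as early as 12 and must finish by 14.
So W8 can slip 14 − 12 = 2 days.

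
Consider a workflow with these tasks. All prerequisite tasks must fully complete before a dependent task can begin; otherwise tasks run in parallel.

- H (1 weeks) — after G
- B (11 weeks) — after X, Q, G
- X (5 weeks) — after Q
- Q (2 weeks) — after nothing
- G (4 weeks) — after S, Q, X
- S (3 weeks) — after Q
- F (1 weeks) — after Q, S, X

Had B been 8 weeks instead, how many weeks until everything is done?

19

Baseline: Q→X→G→B = 2+5+4+11 = 22 → 22 weeks.
Since B is critical, the -3 change carries straight to that chain (now 19 weeks).
The critical path is still Q→X→G→B; finish is now 19 weeks.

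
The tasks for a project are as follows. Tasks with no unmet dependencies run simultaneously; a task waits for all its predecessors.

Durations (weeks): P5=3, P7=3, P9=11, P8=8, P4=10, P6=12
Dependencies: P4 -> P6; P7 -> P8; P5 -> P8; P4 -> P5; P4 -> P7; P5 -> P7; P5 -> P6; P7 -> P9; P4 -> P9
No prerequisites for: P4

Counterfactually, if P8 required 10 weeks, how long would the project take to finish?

27

As given, the longest chain is P4→P5→P7→P9 = 10+3+3+11 = 27, so the finish is 27 weeks.
P8 is off the critical path — its longest chain is 24 weeks, giving 3 of slack.
No other chain overtakes it, so the finish is 27 weeks.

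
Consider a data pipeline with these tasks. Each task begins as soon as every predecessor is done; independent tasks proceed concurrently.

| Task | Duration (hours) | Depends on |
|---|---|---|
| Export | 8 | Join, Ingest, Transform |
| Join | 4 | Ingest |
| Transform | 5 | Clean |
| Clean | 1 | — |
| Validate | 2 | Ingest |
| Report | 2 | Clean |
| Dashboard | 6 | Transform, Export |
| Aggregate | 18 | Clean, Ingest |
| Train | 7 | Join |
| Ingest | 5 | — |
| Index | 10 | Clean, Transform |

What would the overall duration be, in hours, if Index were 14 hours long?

As given, the longest chain is Ingest→Join→Export→Dashboard = 5+4+8+6 = 23, so the finish is 23 hours.
Index has 7 hours of float (longest path through it is 16).
That remains the longest chain; total 23 hours.

23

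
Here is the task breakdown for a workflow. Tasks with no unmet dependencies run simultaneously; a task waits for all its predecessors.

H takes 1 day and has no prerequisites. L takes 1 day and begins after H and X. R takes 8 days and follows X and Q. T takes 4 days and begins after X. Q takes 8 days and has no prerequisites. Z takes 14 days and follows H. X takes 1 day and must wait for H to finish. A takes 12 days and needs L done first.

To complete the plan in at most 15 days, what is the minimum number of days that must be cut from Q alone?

1

Current finish: 16 days; target: 15.
Q is on every critical path, so each day cut from Q cuts the finish by one (this holds down to a finish of 15).
Need 16 − 15 = 1 day off Q → Q becomes 7 days, finish becomes 15.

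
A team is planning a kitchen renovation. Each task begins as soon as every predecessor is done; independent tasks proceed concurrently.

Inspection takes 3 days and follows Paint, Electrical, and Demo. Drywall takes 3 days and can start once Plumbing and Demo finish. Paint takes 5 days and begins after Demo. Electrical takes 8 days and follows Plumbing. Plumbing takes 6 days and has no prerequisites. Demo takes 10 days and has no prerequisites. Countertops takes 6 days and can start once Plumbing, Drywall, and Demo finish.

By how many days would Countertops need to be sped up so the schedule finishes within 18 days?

Current finish: 19 days; target: 18.
Countertops is on every critical path, so each day cut from Countertops cuts the finish by one (this holds down to a finish of 18).
Need 19 − 18 = 1 day off Countertops → Countertops becomes 5 days, finish becomes 18.

1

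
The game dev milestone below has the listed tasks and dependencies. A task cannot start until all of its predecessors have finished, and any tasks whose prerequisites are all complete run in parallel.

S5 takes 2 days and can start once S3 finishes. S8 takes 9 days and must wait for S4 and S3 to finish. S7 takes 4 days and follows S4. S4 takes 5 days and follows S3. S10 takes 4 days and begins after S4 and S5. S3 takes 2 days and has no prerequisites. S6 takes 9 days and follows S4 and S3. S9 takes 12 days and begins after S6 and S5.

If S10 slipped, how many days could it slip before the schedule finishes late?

The longest chain is S3→S4→S6→S9 = 2+5+9+12 = 28; overall finish 28 days.
The longest chain containing S10 totals 11 days.
Float = 28 − 11 = 17.

17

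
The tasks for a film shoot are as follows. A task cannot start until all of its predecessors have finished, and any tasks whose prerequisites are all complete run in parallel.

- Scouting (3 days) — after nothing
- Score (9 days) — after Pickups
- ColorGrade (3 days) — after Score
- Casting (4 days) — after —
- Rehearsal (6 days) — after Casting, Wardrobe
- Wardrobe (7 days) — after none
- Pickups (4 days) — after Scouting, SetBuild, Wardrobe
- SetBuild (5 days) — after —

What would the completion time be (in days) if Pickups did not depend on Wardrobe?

Before: longest chain Wardrobe→Pickups→Score→ColorGrade = 7+4+9+3 = 23, finish 23.
Without Wardrobe→Pickups, Pickups's earliest start moves from 7 to 5.
After: SetBuild→Pickups→Score→ColorGrade = 5+4+9+3 = 21 → 21 days.

21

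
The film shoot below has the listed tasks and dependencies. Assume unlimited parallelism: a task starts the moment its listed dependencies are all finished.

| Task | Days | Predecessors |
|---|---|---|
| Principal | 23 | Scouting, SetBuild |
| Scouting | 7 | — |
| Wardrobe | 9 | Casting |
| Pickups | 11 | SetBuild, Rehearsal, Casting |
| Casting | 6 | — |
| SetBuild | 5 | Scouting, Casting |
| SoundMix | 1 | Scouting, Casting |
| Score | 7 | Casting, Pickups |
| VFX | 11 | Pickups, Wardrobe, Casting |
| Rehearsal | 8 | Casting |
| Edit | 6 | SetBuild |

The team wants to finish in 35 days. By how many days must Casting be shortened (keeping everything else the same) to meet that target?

Current finish: 36 days; target: 35.
Casting is on every critical path, so each day cut from Casting cuts the finish by one (this holds down to a finish of 35).
Need 36 − 35 = 1 day off Casting → Casting becomes 5 days, finish becomes 35.

1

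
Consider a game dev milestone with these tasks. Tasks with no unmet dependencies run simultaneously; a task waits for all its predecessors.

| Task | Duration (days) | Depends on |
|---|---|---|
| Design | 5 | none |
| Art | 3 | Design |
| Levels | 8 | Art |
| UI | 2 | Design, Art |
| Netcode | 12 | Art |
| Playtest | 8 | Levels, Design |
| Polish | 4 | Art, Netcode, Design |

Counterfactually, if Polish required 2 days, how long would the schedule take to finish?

Baseline: Design→Art→Netcode→Polish = 5+3+12+4 = 24 → 24 days.
Since Polish is critical, the -2 change carries straight to that chain (now 22 days).
The binding chain switches to Design→Art→Levels→Playtest = 5+3+8+8 = 24; finish 24 days.

24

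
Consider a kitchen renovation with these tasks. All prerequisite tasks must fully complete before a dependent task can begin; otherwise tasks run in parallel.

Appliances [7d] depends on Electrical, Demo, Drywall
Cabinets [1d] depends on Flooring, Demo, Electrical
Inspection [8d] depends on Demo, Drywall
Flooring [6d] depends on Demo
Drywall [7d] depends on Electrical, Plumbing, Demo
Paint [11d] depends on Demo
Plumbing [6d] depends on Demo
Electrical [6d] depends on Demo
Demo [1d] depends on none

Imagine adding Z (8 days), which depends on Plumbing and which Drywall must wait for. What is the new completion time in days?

Originally the kitchen renovation takes 22 days.
With Z inserted, Drywall now waits for max(Electrical, Plumbing, Demo, Z).
New critical path: Demo→Plumbing→Z→Drywall→Inspection = 1+6+8+7+8 = 30 ⇒ 30 days.

30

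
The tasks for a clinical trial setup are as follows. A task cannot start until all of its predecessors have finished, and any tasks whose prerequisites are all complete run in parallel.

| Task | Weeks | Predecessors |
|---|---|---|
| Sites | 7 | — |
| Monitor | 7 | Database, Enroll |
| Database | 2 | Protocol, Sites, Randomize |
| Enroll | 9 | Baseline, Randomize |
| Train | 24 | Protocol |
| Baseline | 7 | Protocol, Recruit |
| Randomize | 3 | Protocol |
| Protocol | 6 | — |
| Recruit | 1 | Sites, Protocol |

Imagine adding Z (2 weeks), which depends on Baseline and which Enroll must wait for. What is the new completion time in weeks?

33

Originally the clinical trial setup takes 31 weeks.
With Z inserted, Enroll now waits for max(Baseline, Randomize, Z).
New critical path: Sites→Recruit→Baseline→Z→Enroll→Monitor = 7+1+7+2+9+7 = 33 ⇒ 33 weeks.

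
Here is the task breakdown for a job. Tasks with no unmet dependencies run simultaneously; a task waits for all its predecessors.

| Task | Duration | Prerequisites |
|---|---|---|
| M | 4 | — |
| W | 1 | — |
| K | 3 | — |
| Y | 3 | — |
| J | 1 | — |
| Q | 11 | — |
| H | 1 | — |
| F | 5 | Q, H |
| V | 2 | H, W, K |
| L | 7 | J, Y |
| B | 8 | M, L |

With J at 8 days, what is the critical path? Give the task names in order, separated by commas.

As given, the longest chain is Y→L→B = 3+7+8 = 18, so the finish is 18 days.
The longest path through J is only 16 days, so J has float 2.
The binding chain switches to J→L→B = 8+7+8 = 23; finish 23 days.

J, L, B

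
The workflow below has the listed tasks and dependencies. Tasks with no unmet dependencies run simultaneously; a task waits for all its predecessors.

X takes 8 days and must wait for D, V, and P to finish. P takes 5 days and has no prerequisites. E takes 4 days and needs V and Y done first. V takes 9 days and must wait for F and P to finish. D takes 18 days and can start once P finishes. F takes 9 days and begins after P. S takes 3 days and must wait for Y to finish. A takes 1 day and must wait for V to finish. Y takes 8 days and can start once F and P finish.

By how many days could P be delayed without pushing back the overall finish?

Critical path: P→F→V→X = 5+9+9+8 = 31, so the finish is 31 days.
P finishes as early as 5 and must finish by 5.
Slack of P = 0 − 0 = 0 days.

0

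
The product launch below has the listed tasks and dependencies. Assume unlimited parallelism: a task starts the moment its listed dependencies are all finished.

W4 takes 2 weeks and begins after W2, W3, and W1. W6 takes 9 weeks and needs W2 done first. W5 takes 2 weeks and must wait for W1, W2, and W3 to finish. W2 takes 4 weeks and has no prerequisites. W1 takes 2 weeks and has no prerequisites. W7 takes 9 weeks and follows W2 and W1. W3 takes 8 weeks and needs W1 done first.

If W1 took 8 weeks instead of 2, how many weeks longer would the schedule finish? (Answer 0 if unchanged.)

5

As given, the longest chain is W2→W6 = 4+9 = 13, so the finish is 13 weeks.
W1 is off the critical path — its longest chain is 12 weeks, giving 1 of slack.
Now W1→W3→W4 = 8+8+2 = 18 is longest, so the finish becomes 18 weeks.
Change in finish: 18 − 13 = +5 weeks.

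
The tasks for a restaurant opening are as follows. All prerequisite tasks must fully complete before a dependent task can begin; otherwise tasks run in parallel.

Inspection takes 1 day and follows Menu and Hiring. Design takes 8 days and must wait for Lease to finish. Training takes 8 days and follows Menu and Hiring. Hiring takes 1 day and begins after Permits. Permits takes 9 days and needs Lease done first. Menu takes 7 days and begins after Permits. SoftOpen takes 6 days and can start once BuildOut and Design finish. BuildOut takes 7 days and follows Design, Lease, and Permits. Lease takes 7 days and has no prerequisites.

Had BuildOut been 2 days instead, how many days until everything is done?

The binding path is Lease→Permits→Menu→Training = 7+9+7+8 = 31; finish at 31 days.
The longest path through BuildOut is only 29 days, so BuildOut has float 2.
No other chain overtakes it, so the finish is 31 days.

31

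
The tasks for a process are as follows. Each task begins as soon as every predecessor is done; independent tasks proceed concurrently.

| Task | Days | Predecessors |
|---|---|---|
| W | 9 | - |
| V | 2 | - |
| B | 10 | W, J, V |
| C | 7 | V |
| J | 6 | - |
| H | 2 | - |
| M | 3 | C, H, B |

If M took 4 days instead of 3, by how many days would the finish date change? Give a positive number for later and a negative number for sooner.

Baseline: W→B→M = 9+10+3 = 22 → 22 days.
M lies on that path, so at 4 days the path becomes 23 days.
The critical path is still W→B→M; finish is now 23 days.
Change in finish: 23 − 22 = +1 days.

1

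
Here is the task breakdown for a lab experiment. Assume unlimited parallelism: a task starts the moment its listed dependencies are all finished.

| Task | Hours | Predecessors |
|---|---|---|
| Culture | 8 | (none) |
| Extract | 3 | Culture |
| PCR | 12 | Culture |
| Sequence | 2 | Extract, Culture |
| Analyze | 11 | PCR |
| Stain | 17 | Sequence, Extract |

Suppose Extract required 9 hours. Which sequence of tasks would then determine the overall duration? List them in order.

Baseline: Culture→PCR→Analyze = 8+12+11 = 31 → 31 hours.
Extract has 1 hour of float (longest path through it is 30).
The binding chain switches to Culture→Extract→Sequence→Stain = 8+9+2+17 = 36; finish 36 hours.

Culture, Extract, Sequence, Stain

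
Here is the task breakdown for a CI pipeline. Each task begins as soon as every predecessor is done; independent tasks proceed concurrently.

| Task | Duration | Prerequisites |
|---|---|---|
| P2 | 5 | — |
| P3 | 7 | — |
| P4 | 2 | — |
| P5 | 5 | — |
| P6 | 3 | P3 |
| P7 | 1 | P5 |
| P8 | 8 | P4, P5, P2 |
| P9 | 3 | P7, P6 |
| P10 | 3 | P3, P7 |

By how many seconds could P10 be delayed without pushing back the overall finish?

3

Critical path: P2→P8 = 5+8 = 13, so the finish is 13 seconds.
P10 finishes as early as 10 and must finish by 13.
Slack of P10 = 10 − 7 = 3 seconds.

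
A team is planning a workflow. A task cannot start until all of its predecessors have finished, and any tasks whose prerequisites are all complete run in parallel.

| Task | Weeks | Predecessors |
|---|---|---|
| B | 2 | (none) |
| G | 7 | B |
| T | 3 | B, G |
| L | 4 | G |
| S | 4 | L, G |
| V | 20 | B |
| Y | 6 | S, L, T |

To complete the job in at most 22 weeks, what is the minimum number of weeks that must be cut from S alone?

Current finish: 23 weeks; target: 22.
S is on every critical path, so each week cut from S cuts the finish by one (this holds down to a finish of 22).
Need 23 − 22 = 1 week off S → S becomes 3 weeks, finish becomes 22.

1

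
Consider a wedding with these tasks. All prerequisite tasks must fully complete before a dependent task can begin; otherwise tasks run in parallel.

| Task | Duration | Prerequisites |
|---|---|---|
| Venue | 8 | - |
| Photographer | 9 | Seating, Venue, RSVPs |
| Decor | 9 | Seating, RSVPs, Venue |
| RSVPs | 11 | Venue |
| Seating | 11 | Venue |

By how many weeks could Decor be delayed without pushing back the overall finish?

Critical path: Venue→RSVPs→Photographer = 8+11+9 = 28, so the finish is 28 weeks.
The longest chain containing Decor totals 28 weeks.
Float = 28 − 28 = 0.

0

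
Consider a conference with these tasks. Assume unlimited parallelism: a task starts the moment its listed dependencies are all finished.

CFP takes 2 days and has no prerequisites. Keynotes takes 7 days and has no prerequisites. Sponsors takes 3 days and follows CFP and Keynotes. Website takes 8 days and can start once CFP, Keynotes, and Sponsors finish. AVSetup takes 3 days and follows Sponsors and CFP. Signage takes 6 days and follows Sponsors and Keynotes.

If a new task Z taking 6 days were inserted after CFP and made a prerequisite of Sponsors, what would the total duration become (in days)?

Originally the schedule takes 18 days.
With Z inserted, Sponsors now waits for max(CFP, Keynotes, Z).
New critical path: CFP→Z→Sponsors→Website = 2+6+3+8 = 19 ⇒ 19 days.

19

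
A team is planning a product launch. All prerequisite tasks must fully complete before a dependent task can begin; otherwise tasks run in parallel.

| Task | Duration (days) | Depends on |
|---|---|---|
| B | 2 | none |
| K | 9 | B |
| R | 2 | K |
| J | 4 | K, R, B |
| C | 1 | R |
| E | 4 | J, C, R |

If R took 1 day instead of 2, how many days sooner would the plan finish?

1

Baseline: B→K→R→J→E = 2+9+2+4+4 = 21 → 21 days.
Since R is critical, the -1 change carries straight to that chain (now 20 days).
No other chain overtakes it, so the finish is 20 days.
Change in finish: 20 − 21 = -1 days.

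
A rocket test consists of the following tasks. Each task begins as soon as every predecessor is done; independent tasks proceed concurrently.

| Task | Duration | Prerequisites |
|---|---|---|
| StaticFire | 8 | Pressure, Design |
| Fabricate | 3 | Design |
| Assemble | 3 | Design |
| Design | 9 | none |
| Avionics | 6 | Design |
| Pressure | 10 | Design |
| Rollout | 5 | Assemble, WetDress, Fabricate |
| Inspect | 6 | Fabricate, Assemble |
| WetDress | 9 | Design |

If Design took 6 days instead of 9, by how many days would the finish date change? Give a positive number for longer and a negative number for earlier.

Baseline: Design→Pressure→StaticFire = 9+10+8 = 27 → 27 days.
Design lies on that path, so at 6 days the path becomes 24 days.
The critical path is still Design→Pressure→StaticFire; finish is now 24 days.
Change in finish: 24 − 27 = -3 days.

-3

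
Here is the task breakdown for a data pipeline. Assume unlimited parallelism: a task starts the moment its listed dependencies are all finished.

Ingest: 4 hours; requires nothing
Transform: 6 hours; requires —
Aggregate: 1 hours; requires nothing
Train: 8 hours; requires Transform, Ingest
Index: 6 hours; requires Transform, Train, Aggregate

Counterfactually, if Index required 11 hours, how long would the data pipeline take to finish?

25

The binding path is Transform→Train→Index = 6+8+6 = 20; finish at 20 hours.
Index lies on that path, so at 11 hours the path becomes 25 hours.
That remains the longest chain; total 25 hours.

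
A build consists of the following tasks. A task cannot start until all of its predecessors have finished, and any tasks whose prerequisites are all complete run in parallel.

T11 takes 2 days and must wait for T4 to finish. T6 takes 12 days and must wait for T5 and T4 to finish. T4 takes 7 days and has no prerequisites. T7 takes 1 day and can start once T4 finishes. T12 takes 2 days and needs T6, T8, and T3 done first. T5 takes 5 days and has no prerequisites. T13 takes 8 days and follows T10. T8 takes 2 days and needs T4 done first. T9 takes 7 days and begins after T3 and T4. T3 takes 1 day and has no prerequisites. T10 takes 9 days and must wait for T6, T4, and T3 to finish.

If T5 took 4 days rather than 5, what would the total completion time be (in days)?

36

The binding path is T4→T6→T10→T13 = 7+12+9+8 = 36; finish at 36 days.
The longest path through T5 is only 34 days, so T5 has float 2.
The critical path is still T4→T6→T10→T13; finish is now 36 days.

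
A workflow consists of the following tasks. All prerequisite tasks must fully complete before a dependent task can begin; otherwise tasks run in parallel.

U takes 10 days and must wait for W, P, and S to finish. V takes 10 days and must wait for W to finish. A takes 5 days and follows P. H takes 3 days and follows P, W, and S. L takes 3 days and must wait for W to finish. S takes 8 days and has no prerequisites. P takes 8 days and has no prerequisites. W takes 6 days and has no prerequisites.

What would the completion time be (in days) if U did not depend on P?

18

Before: longest chain P→U = 8+10 = 18, finish 18.
Dropping P→U doesn't change U's earliest start (8); another predecessor still binds.
After: S→U = 8+10 = 18 → 18 days.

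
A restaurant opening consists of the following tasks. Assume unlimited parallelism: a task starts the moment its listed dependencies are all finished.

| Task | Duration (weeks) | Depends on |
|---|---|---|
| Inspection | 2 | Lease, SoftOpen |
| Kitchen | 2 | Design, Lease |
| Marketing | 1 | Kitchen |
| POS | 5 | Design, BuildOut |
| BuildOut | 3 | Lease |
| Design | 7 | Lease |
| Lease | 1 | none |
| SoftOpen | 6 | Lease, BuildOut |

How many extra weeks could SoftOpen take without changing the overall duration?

The longest chain is Lease→Design→POS = 1+7+5 = 13; overall finish 13 weeks.
The longest chain containing SoftOpen totals 12 weeks.
Float = 13 − 12 = 1.

1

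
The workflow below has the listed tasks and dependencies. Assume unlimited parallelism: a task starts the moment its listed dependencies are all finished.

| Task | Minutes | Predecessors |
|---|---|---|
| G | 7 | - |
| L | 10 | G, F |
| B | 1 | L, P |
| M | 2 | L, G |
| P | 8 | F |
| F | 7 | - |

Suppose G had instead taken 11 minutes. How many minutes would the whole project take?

23

Baseline: G→L→M = 7+10+2 = 19 → 19 minutes.
G is on the critical path; changing it to 11 makes that path 23 minutes.
That remains the longest chain; total 23 minutes.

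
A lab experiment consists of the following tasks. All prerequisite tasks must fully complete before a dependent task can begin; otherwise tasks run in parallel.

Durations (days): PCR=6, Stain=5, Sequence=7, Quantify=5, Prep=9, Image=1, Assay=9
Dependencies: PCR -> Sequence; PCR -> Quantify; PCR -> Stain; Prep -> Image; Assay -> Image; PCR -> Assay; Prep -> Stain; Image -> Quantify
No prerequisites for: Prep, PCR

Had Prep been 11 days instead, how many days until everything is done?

21

Actual critical path: PCR→Assay→Image→Quantify = 6+9+1+5 = 21 ⇒ 21 days.
Prep is off the critical path — its longest chain is 15 days, giving 6 of slack.
The critical path is still PCR→Assay→Image→Quantify; finish is now 21 days.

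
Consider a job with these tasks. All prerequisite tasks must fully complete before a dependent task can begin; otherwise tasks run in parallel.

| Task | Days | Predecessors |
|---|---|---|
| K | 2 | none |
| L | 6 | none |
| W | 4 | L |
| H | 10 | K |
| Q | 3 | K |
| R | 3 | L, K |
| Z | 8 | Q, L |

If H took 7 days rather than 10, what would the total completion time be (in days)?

As given, the longest chain is L→Z = 6+8 = 14, so the finish is 14 days.
The longest path through H is only 12 days, so H has float 2.
That remains the longest chain; total 14 days.

14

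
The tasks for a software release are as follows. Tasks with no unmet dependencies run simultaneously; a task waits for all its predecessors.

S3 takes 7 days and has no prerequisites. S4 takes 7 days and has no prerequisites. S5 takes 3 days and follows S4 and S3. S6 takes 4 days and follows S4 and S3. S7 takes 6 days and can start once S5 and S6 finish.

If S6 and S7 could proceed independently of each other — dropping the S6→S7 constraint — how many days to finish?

Original critical path: S3→S6→S7 = 7+4+6 = 17 ⇒ 17 days.
Without S6→S7, S7's earliest start moves from 11 to 10.
The longest chain is now S3→S5→S7 = 7+3+6 = 16, so the project takes 16 days.

16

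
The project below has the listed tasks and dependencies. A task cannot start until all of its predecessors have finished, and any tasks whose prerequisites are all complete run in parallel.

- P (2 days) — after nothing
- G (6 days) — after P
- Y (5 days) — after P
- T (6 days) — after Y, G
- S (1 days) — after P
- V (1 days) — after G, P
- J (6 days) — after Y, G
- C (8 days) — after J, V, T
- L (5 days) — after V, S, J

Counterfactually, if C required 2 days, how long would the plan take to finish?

19

Actual critical path: P→G→T→C = 2+6+6+8 = 22 ⇒ 22 days.
Since C is critical, the -6 change carries straight to that chain (now 16 days).
New critical path: P→G→J→L = 2+6+6+5 = 19 ⇒ 19 days.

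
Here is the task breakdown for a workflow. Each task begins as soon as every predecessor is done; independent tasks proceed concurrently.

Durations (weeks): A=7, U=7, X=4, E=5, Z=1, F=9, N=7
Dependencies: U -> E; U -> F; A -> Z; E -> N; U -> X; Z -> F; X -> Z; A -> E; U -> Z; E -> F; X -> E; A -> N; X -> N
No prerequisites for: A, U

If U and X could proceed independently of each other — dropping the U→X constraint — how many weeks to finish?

Original critical path: U→X→E→F = 7+4+5+9 = 25 ⇒ 25 weeks.
Without U→X, X's earliest start moves from 7 to 0.
New critical path: A→E→F = 7+5+9 = 21 ⇒ 21 weeks.

21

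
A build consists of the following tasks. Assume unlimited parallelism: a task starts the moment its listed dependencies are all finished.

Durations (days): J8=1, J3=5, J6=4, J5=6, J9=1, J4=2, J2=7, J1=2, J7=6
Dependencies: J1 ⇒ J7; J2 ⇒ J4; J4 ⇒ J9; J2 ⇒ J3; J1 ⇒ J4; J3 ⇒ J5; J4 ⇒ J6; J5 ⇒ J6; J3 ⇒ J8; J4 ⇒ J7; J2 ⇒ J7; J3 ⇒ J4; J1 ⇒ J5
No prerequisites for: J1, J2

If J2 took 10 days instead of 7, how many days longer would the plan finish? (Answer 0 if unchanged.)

Actual critical path: J2→J3→J5→J6 = 7+5+6+4 = 22 ⇒ 22 days.
J2 lies on that path, so at 10 days the path becomes 25 days.
The critical path is still J2→J3→J5→J6; finish is now 25 days.
Change in finish: 25 − 22 = +3 days.

3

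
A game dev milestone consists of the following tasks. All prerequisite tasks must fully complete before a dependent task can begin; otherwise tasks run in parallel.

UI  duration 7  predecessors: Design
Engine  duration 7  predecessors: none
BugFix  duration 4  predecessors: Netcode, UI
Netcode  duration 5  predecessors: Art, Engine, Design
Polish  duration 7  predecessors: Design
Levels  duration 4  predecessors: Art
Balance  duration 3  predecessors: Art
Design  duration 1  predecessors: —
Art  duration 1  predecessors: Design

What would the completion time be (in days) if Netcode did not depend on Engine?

Before: longest chain Engine→Netcode→BugFix = 7+5+4 = 16, finish 16.
Without Engine→Netcode, Netcode's earliest start moves from 7 to 2.
The longest chain is now Design→UI→BugFix = 1+7+4 = 12, so the project takes 12 days.

12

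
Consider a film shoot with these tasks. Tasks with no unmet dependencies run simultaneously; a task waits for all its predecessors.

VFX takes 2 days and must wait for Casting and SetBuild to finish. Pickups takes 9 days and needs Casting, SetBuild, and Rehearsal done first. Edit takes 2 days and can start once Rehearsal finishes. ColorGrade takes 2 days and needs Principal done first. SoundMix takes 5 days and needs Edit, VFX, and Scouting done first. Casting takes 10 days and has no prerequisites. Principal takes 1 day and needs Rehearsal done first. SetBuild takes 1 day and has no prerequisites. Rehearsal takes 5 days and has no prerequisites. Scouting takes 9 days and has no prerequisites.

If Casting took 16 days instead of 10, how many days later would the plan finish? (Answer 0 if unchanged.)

Critical path before the change: Casting→Pickups = 10+9 = 19 giving 19 days.
Since Casting is critical, the +6 change carries straight to that chain (now 25 days).
No other chain overtakes it, so the finish is 25 days.
Change in finish: 25 − 19 = +6 days.

6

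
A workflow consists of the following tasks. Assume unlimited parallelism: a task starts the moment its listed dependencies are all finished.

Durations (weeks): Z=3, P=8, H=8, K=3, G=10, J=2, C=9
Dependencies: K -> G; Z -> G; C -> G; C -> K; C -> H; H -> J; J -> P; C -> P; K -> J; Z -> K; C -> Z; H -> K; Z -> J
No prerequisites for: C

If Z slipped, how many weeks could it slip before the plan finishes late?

5

The longest chain is C→H→K→J→P = 9+8+3+2+8 = 30; overall finish 30 weeks.
Longest path through Z: 25 weeks (earliest finish 12, latest finish 17).
Slack of Z = 14 − 9 = 5 weeks.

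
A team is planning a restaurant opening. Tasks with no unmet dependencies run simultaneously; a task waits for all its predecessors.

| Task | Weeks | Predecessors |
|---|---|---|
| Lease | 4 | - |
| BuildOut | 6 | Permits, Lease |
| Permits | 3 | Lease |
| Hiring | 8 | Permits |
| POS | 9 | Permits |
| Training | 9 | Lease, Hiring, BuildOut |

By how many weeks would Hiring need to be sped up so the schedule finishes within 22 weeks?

Current finish: 24 weeks; target: 22.
Hiring is on every critical path, so each week cut from Hiring cuts the finish by one (this holds down to a finish of 22).
Need 24 − 22 = 2 weeks off Hiring → Hiring becomes 6 weeks, finish becomes 22.

2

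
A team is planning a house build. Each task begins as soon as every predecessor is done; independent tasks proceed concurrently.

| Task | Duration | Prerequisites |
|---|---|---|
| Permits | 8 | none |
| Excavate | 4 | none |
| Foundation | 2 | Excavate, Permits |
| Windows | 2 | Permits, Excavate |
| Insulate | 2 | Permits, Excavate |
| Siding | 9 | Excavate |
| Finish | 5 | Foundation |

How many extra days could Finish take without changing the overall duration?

Critical path: Permits→Foundation→Finish = 8+2+5 = 15, so the finish is 15 days.
Longest path through Finish: 15 days (earliest finish 15, latest finish 15).
Float = 15 − 15 = 0.

0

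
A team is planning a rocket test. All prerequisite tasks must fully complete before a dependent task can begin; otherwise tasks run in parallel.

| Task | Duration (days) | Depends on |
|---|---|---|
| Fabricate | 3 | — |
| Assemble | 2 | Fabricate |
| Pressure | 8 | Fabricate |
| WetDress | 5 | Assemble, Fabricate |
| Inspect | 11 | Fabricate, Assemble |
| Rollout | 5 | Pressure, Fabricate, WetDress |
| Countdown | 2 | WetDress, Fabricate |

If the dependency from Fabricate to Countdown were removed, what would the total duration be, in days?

Original critical path: Fabricate→Assemble→Inspect = 3+2+11 = 16 ⇒ 16 days.
Dropping Fabricate→Countdown doesn't change Countdown's earliest start (10); another predecessor still binds.
The longest chain is now Fabricate→Assemble→Inspect = 3+2+11 = 16, so the schedule takes 16 days.

16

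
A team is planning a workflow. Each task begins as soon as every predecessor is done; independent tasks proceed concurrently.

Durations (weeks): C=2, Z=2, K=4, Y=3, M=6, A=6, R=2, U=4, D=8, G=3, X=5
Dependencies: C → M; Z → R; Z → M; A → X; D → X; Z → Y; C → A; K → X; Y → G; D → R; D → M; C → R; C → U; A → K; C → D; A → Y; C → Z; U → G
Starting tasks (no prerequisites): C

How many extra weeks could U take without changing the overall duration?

C→A→K→X = 2+6+4+5 = 17 sets the makespan at 17 weeks.
The longest chain containing U totals 9 weeks.
Slack of U = 10 − 2 = 8 weeks.

8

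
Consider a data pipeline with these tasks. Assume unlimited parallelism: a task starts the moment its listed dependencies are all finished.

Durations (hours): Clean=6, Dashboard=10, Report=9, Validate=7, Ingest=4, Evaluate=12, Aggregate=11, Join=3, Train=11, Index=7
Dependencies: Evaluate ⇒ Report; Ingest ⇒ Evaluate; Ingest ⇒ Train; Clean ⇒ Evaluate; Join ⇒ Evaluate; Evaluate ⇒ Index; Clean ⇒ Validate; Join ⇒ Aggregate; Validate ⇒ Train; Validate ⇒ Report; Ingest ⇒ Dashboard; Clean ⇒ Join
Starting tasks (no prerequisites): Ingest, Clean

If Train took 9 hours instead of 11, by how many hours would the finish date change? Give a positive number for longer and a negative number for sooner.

Baseline: Clean→Join→Evaluate→Report = 6+3+12+9 = 30 → 30 hours.
The longest path through Train is only 24 hours, so Train has float 6.
That remains the longest chain; total 30 hours.
Change in finish: 30 − 30 = +0 hours.

0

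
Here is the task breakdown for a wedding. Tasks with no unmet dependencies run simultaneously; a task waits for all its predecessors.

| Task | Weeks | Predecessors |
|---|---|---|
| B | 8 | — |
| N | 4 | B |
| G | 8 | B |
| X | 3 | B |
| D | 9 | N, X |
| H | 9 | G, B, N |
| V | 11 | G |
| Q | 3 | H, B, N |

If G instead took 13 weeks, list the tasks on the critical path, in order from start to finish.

Actual critical path: B→G→H→Q = 8+8+9+3 = 28 ⇒ 28 weeks.
G lies on that path, so at 13 weeks the path becomes 33 weeks.
That remains the longest chain; total 33 weeks.

B, G, H, Q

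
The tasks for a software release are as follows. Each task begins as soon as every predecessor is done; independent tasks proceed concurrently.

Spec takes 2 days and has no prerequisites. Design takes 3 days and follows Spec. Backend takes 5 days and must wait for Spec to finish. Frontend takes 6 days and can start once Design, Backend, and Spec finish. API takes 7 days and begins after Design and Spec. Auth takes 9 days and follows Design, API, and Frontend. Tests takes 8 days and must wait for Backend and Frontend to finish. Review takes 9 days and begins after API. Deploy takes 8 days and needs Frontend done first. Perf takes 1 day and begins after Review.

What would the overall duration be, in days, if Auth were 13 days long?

Critical path before the change: Spec→Backend→Frontend→Auth = 2+5+6+9 = 22 giving 22 days.
Auth lies on that path, so at 13 days the path becomes 26 days.
That remains the longest chain; total 26 days.

26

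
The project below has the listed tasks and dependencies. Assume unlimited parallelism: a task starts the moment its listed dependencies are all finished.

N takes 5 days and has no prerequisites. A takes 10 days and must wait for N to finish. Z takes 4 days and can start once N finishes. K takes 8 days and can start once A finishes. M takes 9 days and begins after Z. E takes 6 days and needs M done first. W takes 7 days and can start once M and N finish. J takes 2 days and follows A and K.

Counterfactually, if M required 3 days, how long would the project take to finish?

25

As given, the longest chain is N→Z→M→W = 5+4+9+7 = 25, so the finish is 25 days.
M is on the critical path; changing it to 3 makes that path 19 days.
Now N→A→K→J = 5+10+8+2 = 25 is longest, so the finish becomes 25 days.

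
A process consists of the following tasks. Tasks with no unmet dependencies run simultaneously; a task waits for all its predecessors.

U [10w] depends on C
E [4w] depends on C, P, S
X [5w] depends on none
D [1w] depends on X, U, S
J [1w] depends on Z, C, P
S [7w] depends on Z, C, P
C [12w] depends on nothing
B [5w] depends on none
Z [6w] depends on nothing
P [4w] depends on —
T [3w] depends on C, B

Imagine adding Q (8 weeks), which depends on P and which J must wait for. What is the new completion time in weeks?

23

Originally the project takes 23 weeks.
With Q inserted, J now waits for max(Z, C, P, Q).
New critical path: C→U→D = 12+10+1 = 23 ⇒ 23 weeks.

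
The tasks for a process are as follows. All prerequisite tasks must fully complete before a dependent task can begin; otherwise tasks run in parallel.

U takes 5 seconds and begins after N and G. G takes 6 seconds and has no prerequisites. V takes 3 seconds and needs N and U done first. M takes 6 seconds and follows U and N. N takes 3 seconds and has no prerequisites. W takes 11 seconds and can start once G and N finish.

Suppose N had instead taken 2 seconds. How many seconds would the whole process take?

17

The binding path is G→U→M = 6+5+6 = 17; finish at 17 seconds.
N has 3 seconds of float (longest path through it is 14).
The critical path is still G→U→M; finish is now 17 seconds.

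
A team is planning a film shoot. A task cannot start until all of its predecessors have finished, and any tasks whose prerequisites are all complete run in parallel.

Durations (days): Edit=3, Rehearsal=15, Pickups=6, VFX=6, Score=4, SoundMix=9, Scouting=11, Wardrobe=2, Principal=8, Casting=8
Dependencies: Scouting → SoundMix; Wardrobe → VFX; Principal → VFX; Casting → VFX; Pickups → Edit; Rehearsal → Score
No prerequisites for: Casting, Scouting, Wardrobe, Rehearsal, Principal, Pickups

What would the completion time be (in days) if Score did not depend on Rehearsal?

20

Before: longest chain Scouting→SoundMix = 11+9 = 20, finish 20.
Without Rehearsal→Score, Score's earliest start moves from 15 to 0.
The longest chain is now Scouting→SoundMix = 11+9 = 20, so the project takes 20 days.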